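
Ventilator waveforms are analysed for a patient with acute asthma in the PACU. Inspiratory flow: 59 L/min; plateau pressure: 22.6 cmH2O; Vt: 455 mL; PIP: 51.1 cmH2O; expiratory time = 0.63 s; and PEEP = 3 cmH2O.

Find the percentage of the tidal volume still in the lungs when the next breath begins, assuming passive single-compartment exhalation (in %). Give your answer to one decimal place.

Flow: 59 L/min ÷ 60 = 0.9833 L/s.
R = (PIP − Pplat)/V̇ = (51.1 − 22.6) / 0.9833 = 28.5/0.9833 = 28.984 cmH2O·s/L.
C = Vt/(Pplat − PEEP) = 455.0 / (22.6 − 3) = 455.0/19.6 = 23.214 mL/cmH2O.
τ = R × C = 28.984 × 0.02321 L/cmH2O = 0.6727 s.
Fraction remaining at end-expiration = e^(−Te/τ) = e^(−0.63/0.6727) = 0.392 → 39.2%.

39.2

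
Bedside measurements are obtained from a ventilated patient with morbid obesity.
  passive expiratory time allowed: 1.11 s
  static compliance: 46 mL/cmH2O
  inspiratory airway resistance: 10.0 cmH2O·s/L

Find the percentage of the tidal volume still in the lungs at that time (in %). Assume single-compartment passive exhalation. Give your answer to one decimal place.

τ = R × C = 10.0 × 46 mL/cmH2O = 10.0 × 0.046 L/cmH2O = 0.46 s.
Passive exhalation: V(t)/V₀ = e^(−t/τ) = e^(−1.11/0.46) = 0.08954.
Fraction remaining = 0.08954 → 8.954%.

9.0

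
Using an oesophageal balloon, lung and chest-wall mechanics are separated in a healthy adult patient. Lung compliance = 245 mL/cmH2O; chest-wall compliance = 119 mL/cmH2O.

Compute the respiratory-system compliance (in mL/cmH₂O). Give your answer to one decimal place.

Lung and chest wall are elastances in series: 1/Crs = 1/CL + 1/Ccw.
1/Crs = 1/245 + 1/119 = 0.01248.
Crs = 80.128 mL/cmH2O.

80.1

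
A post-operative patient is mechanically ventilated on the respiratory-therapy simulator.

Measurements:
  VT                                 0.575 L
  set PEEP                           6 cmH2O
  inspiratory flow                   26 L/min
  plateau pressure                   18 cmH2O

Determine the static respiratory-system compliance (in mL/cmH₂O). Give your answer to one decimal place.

47.9

Cstat = Vt / (Pplat − PEEP) = 575 / (18 − 6) = 575 / 12.0 = 47.917 mL/cmH2O.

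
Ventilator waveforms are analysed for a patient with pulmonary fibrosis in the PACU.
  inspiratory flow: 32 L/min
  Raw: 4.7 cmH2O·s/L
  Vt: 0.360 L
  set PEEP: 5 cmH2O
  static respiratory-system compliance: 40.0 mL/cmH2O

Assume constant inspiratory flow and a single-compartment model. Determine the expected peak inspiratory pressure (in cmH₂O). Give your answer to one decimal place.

16.5

Flow: 32 L/min ÷ 60 = 0.5333 L/s.
Equation of motion (constant flow): PIP = Vt/C + R·V̇ + PEEP.
PIP = 360/40.0 + 4.7×0.5333 + 5 = 9.0 + 2.507 + 5 = 16.507 cmH2O.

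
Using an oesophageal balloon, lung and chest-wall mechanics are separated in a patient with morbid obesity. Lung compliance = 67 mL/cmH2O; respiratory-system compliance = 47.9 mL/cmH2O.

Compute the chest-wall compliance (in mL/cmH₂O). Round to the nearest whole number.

1/Ccw = 1/Crs − 1/CL.
1/Ccw = 1/47.9 − 1/67 = 0.005951.
Ccw = 168.04 mL/cmH2O.

168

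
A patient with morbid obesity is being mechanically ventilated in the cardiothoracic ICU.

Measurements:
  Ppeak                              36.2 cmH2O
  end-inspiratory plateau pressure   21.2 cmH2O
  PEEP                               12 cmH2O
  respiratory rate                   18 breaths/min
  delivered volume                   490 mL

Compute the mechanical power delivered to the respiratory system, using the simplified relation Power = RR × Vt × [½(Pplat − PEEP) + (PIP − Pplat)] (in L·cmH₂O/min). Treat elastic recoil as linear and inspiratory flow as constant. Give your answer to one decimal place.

Per-breath work = Vt × [½(Pplat−PEEP) + (PIP−Pplat)] = 0.490 × [0.5×9.2 + 15.0] = 0.490 × 19.6 = 9.604 L·cmH2O.
Power = 18 × 9.604 = 172.87 L·cmH2O/min.

172.9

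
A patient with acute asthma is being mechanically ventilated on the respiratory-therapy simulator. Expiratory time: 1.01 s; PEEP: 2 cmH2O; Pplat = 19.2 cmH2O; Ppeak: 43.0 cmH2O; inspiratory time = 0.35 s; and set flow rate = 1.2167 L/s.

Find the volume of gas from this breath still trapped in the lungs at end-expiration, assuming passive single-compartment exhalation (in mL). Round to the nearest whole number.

Vt = flow × Ti = 1.2167 L/s × 0.35 s × 1000 mL/L = 425.85 mL.
R = (PIP − Pplat)/V̇ = (43.0 − 19.2) / 1.2167 = 23.8/1.2167 = 19.561 cmH2O·s/L.
C = Vt/(Pplat − PEEP) = 425.85 / (19.2 − 2) = 425.85/17.2 = 24.759 mL/cmH2O.
τ = R × C = 19.561 × 0.02476 L/cmH2O = 0.4843 s.
Fraction remaining = e^(−Te/τ) = e^(−1.01/0.4843) = 0.1242.
Trapped volume = 425.85 × 0.1242 = 52.891 mL.

53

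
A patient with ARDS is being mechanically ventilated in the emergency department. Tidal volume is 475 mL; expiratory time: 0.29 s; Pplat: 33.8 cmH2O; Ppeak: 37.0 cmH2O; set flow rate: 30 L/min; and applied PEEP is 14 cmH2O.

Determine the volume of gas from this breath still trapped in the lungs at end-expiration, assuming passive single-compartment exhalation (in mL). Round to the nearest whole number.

Flow: 30 L/min ÷ 60 = 0.5 L/s.
R = (PIP − Pplat)/V̇ = (37.0 − 33.8) / 0.5 = 3.2/0.5 = 6.4 cmH2O·s/L.
C = Vt/(Pplat − PEEP) = 475.0 / (33.8 − 14) = 475.0/19.8 = 23.99 mL/cmH2O.
τ = R × C = 6.4 × 0.02399 L/cmH2O = 0.1535 s.
Fraction remaining = e^(−Te/τ) = e^(−0.29/0.1535) = 0.1512.
Trapped volume = 475.0 × 0.1512 = 71.82 mL.

72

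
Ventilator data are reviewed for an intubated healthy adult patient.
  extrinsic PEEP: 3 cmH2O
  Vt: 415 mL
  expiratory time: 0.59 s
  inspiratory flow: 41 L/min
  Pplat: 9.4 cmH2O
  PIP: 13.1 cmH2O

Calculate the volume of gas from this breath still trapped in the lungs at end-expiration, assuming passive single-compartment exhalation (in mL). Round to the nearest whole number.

Flow: 41 L/min ÷ 60 = 0.6833 L/s.
R = (PIP − Pplat)/V̇ = (13.1 − 9.4) / 0.6833 = 3.7/0.6833 = 5.415 cmH2O·s/L.
C = Vt/(Pplat − PEEP) = 415.0 / (9.4 − 3) = 415.0/6.4 = 64.844 mL/cmH2O.
τ = R × C = 5.415 × 0.06484 L/cmH2O = 0.3511 s.
Fraction remaining = e^(−Te/τ) = e^(−0.59/0.3511) = 0.1863.
Trapped volume = 415.0 × 0.1863 = 77.315 mL.

77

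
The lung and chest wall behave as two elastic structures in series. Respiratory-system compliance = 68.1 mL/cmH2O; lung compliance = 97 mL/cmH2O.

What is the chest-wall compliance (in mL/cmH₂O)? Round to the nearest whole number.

1/Ccw = 1/Crs − 1/CL.
1/Ccw = 1/68.1 − 1/97 = 0.004375.
Ccw = 228.57 mL/cmH2O.

229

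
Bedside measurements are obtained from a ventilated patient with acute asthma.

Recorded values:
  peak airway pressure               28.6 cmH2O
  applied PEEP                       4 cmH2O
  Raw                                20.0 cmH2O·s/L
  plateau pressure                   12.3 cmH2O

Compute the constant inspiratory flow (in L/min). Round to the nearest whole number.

49

flow = (PIP − Pplat) / Raw = (28.6 − 12.3) / 20.0 = 0.815 L/s × 60 = 48.9 L/min.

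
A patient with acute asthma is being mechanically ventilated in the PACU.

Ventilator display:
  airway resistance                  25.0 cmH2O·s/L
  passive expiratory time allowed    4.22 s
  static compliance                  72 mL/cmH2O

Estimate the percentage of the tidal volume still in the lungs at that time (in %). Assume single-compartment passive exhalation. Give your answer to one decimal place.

9.6

τ = R × C = 25.0 × 72 mL/cmH2O = 25.0 × 0.072 L/cmH2O = 1.8 s.
Passive exhalation: V(t)/V₀ = e^(−t/τ) = e^(−4.22/1.8) = 0.0959.
Fraction remaining = 0.0959 → 9.59%.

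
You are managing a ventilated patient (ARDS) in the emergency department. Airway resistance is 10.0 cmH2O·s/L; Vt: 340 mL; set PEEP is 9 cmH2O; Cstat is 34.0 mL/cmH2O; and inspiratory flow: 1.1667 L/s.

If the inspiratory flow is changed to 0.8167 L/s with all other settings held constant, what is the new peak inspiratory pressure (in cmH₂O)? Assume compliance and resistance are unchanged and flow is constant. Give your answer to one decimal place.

PIP = Vt/C + R·V̇ + PEEP (constant-flow equation of motion).
Only the resistive term changes: ΔPIP = R × ΔV̇ = 10.0 × (0.8167 − 1.1667) = 10.0 × -0.35 = -3.5 cmH2O.
Original PIP = 340/34.0 + 10.0×1.1667 + 9 = 30.667 cmH2O; new PIP = 30.667 + (-3.5) = 27.167 cmH2O.

27.2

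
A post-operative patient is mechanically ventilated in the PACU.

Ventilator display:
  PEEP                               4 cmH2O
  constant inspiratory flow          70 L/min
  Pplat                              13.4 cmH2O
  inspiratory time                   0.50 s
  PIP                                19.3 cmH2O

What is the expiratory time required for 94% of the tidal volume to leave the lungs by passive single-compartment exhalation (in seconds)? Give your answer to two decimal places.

Flow: 70 L/min ÷ 60 = 1.1667 L/s.
Vt = flow × Ti = 1.1667 L/s × 0.50 s × 1000 mL/L = 583.35 mL.
R = (PIP − Pplat)/V̇ = (19.3 − 13.4) / 1.1667 = 5.9/1.1667 = 5.057 cmH2O·s/L.
C = Vt/(Pplat − PEEP) = 583.35 / (13.4 − 4) = 583.35/9.4 = 62.059 mL/cmH2O.
τ = R × C = 5.057 × 0.06206 L/cmH2O = 0.3138 s.
t = −τ·ln(1 − 0.94) = −0.3138·ln(0.06) = 0.8828 s.

0.88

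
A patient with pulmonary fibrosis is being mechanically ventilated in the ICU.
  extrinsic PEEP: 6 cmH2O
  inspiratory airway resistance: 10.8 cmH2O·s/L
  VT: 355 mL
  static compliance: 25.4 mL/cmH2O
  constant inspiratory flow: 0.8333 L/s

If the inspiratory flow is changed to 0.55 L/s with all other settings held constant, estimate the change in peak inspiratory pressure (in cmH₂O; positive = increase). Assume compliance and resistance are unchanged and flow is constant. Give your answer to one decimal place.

-3.1

PIP = Vt/C + R·V̇ + PEEP (constant-flow equation of motion).
Only the resistive term changes: ΔPIP = R × ΔV̇ = 10.8 × (0.55 − 0.8333) = 10.8 × -0.2833 = -3.06 cmH2O.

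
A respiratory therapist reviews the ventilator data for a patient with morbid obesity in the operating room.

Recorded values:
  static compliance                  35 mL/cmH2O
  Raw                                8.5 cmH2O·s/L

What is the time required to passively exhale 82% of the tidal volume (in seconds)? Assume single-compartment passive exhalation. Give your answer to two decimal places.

0.51

τ = R × C = 8.5 × 35 mL/cmH2O = 8.5 × 0.035 L/cmH2O = 0.2975 s.
Exhaled fraction f = 1 − e^(−t/τ) → t = −τ·ln(1 − f) = −0.2975·ln(0.18) = 0.5102 s.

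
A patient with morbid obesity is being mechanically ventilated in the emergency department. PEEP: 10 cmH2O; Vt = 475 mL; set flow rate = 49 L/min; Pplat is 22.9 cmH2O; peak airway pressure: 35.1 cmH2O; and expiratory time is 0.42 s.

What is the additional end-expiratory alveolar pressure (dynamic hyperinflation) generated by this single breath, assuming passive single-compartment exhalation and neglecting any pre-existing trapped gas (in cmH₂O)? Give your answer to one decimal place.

Flow: 49 L/min ÷ 60 = 0.8167 L/s.
R = (PIP − Pplat)/V̇ = (35.1 − 22.9) / 0.8167 = 12.2/0.8167 = 14.938 cmH2O·s/L.
C = Vt/(Pplat − PEEP) = 475.0 / (22.9 − 10) = 475.0/12.9 = 36.822 mL/cmH2O.
τ = R × C = 14.938 × 0.03682 L/cmH2O = 0.55 s.
Fraction remaining = e^(−Te/τ) = e^(−0.42/0.55) = 0.466; trapped volume = 475.0 × 0.466 = 221.35 mL.
Additional alveolar pressure from trapping ≈ V_trapped / C = 221.35 / 36.822 = 6.011 cmH2O.

6.0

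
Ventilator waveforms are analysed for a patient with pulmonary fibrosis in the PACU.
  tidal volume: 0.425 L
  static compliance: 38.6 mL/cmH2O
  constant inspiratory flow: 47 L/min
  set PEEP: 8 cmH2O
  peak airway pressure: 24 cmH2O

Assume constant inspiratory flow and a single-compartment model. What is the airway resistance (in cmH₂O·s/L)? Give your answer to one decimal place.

6.4

Flow: 47 L/min ÷ 60 = 0.7833 L/s.
Equation of motion (constant flow): PIP = Vt/C + R·V̇ + PEEP.
R·V̇ = PIP − Vt/C − PEEP = 24 − 425/38.6 − 8 = 24 − 11.01 − 8 = 4.99 cmH2O.
R = 4.99 / 0.7833 = 6.37 cmH2O·s/L.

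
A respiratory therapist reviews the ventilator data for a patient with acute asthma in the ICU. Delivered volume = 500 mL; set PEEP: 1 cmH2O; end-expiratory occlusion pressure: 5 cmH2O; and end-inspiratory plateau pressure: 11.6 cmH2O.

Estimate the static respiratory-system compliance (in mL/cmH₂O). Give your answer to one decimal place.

End-expiratory occlusion gives total PEEP = 5 cmH2O (intrinsic PEEP = 5 − 1 = 4). Use total PEEP for the elastic gradient.
Cstat = Vt / (Pplat − PEEPtotal) = 500 / (11.6 − 5) = 500 / 6.6 = 75.758 mL/cmH2O.

75.8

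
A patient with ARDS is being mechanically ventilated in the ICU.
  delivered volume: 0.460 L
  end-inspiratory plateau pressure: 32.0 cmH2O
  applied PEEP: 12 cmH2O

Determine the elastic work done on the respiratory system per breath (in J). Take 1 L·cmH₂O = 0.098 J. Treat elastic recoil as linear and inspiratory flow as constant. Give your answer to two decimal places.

0.45

Elastic work ≈ ½ × (Pplat − PEEP) × Vt = 0.5 × (32.0 − 12) × 0.460 L = 0.5 × 20.0 × 0.460 = 4.6 L·cmH2O.
× 0.098 J/(L·cmH2O) → 0.4508 J.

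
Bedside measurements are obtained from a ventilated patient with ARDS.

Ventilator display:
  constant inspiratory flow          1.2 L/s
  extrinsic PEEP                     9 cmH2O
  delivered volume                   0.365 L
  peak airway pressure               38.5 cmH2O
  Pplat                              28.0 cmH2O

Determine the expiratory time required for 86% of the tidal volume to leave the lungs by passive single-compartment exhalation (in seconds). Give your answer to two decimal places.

R = (PIP − Pplat)/V̇ = (38.5 − 28.0) / 1.2 = 10.5/1.2 = 8.75 cmH2O·s/L.
C = Vt/(Pplat − PEEP) = 365.0 / (28.0 − 9) = 365.0/19.0 = 19.211 mL/cmH2O.
τ = R × C = 8.75 × 0.01921 L/cmH2O = 0.1681 s.
t = −τ·ln(1 − 0.86) = −0.1681·ln(0.14) = 0.3305 s.

0.33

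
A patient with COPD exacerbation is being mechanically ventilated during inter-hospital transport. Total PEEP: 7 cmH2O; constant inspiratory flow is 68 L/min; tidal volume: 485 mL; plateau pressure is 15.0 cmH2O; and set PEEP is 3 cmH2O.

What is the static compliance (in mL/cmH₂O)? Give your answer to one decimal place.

60.6

End-expiratory occlusion gives total PEEP = 7 cmH2O (intrinsic PEEP = 7 − 3 = 4). Use total PEEP for the elastic gradient.
Cstat = Vt / (Pplat − PEEPtotal) = 485 / (15.0 − 7) = 485 / 8.0 = 60.625 mL/cmH2O.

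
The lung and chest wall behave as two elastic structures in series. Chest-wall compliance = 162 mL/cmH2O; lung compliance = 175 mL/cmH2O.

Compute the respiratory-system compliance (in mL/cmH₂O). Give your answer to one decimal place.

Lung and chest wall are elastances in series: 1/Crs = 1/CL + 1/Ccw.
1/Crs = 1/175 + 1/162 = 0.01189.
Crs = 84.104 mL/cmH2O.

84.1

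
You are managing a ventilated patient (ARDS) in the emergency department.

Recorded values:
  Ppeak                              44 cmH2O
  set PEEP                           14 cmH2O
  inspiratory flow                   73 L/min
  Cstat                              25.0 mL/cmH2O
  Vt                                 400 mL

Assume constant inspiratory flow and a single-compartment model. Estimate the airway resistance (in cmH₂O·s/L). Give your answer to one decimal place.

11.5

Flow: 73 L/min ÷ 60 = 1.2167 L/s.
Equation of motion (constant flow): PIP = Vt/C + R·V̇ + PEEP.
R·V̇ = PIP − Vt/C − PEEP = 44 − 400/25.0 − 14 = 44 − 16.0 − 14 = 14.0 cmH2O.
R = 14.0 / 1.2167 = 11.507 cmH2O·s/L.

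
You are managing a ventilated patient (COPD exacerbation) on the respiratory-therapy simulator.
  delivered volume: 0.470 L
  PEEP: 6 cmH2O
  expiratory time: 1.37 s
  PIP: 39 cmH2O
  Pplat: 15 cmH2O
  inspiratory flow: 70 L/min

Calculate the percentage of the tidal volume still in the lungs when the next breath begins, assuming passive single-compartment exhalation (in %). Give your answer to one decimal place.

27.9

Flow: 70 L/min ÷ 60 = 1.1667 L/s.
R = (PIP − Pplat)/V̇ = (39 − 15) / 1.1667 = 24.0/1.1667 = 20.571 cmH2O·s/L.
C = Vt/(Pplat − PEEP) = 470.0 / (15 − 6) = 470.0/9.0 = 52.222 mL/cmH2O.
τ = R × C = 20.571 × 0.05222 L/cmH2O = 1.074 s.
Fraction remaining at end-expiration = e^(−Te/τ) = e^(−1.37/1.074) = 0.2793 → 27.93%.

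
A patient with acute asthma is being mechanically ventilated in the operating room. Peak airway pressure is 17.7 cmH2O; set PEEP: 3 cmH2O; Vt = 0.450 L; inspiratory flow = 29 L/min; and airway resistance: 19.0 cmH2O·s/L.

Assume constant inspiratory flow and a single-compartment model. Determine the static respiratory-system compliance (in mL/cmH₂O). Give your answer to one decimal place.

Flow: 29 L/min ÷ 60 = 0.4833 L/s.
Equation of motion (constant flow): PIP = Vt/C + R·V̇ + PEEP.
Vt/C = PIP − R·V̇ − PEEP = 17.7 − 19.0×0.4833 − 3 = 17.7 − 9.183 − 3 = 5.517 cmH2O.
C = Vt / 5.517 = 450 / 5.517 = 81.566 mL/cmH2O.

81.6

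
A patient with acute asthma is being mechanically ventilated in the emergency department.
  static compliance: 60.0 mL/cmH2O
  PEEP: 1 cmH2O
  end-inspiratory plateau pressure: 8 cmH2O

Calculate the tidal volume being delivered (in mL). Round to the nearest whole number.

420

Vt = Cstat × (Pplat − PEEP) = 60.0 × (8 − 1) = 60.0 × 7.0 = 420.0 mL.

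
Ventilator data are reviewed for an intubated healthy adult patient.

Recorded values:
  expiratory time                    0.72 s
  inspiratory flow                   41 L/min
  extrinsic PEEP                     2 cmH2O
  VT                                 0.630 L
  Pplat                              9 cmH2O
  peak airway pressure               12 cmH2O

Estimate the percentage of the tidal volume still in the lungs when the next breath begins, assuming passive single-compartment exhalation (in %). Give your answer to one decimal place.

Flow: 41 L/min ÷ 60 = 0.6833 L/s.
R = (PIP − Pplat)/V̇ = (12 − 9) / 0.6833 = 3.0/0.6833 = 4.39 cmH2O·s/L.
C = Vt/(Pplat − PEEP) = 630.0 / (9 − 2) = 630.0/7.0 = 90.0 mL/cmH2O.
τ = R × C = 4.39 × 0.09 L/cmH2O = 0.3951 s.
Fraction remaining at end-expiration = e^(−Te/τ) = e^(−0.72/0.3951) = 0.1616 → 16.16%.

16.2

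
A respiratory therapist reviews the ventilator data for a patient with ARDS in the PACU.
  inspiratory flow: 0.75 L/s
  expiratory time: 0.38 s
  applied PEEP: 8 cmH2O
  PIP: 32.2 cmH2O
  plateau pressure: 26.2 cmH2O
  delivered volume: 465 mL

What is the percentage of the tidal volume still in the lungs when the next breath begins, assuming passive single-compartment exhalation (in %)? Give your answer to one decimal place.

R = (PIP − Pplat)/V̇ = (32.2 − 26.2) / 0.75 = 6.0/0.75 = 8.0 cmH2O·s/L.
C = Vt/(Pplat − PEEP) = 465.0 / (26.2 − 8) = 465.0/18.2 = 25.549 mL/cmH2O.
τ = R × C = 8.0 × 0.02555 L/cmH2O = 0.2044 s.
Fraction remaining at end-expiration = e^(−Te/τ) = e^(−0.38/0.2044) = 0.1558 → 15.58%.

15.6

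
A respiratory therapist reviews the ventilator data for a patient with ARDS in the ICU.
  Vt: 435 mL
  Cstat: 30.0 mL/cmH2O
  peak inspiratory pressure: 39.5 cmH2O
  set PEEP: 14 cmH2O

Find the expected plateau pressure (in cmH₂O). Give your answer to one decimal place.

28.5

Pplat = PEEP + Vt / Cstat = 14 + 435 / 30.0 = 14 + 14.5 = 28.5 cmH2O.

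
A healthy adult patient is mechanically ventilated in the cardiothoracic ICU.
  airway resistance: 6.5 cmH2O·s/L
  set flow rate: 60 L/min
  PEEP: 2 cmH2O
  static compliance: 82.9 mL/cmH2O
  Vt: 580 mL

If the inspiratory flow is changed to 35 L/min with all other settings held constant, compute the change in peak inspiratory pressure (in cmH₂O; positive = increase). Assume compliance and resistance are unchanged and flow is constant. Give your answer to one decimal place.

Flow: 60 L/min ÷ 60 = 1 L/s.
New flow: 35 L/min ÷ 60 = 0.5833 L/s.
PIP = Vt/C + R·V̇ + PEEP (constant-flow equation of motion).
Only the resistive term changes: ΔPIP = R × ΔV̇ = 6.5 × (0.5833 − 1) = 6.5 × -0.4167 = -2.709 cmH2O.

-2.7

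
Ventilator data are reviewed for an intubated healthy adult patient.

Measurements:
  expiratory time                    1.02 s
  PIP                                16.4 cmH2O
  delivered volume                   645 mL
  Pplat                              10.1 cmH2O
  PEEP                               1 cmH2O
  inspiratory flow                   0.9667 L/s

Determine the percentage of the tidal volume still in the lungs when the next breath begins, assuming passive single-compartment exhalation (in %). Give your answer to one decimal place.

11.0

R = (PIP − Pplat)/V̇ = (16.4 − 10.1) / 0.9667 = 6.3/0.9667 = 6.517 cmH2O·s/L.
C = Vt/(Pplat − PEEP) = 645.0 / (10.1 − 1) = 645.0/9.1 = 70.879 mL/cmH2O.
τ = R × C = 6.517 × 0.07088 L/cmH2O = 0.4619 s.
Fraction remaining at end-expiration = e^(−Te/τ) = e^(−1.02/0.4619) = 0.1099 → 10.99%.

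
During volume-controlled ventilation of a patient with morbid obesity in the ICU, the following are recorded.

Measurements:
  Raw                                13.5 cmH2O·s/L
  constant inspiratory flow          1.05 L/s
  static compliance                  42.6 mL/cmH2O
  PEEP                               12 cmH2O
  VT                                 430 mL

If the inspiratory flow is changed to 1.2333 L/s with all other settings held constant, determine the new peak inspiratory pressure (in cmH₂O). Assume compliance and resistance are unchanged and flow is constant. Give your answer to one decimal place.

38.7

PIP = Vt/C + R·V̇ + PEEP (constant-flow equation of motion).
Only the resistive term changes: ΔPIP = R × ΔV̇ = 13.5 × (1.2333 − 1.05) = 13.5 × 0.1833 = 2.475 cmH2O.
Original PIP = 430/42.6 + 13.5×1.05 + 12 = 36.269 cmH2O; new PIP = 36.269 + (2.475) = 38.744 cmH2O.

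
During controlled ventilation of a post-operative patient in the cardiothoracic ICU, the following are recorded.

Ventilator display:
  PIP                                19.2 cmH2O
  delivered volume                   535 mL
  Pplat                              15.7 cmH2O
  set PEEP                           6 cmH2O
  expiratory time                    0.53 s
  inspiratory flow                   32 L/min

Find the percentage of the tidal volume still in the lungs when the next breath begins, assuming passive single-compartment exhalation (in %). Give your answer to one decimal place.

Flow: 32 L/min ÷ 60 = 0.5333 L/s.
R = (PIP − Pplat)/V̇ = (19.2 − 15.7) / 0.5333 = 3.5/0.5333 = 6.563 cmH2O·s/L.
C = Vt/(Pplat − PEEP) = 535.0 / (15.7 − 6) = 535.0/9.7 = 55.155 mL/cmH2O.
τ = R × C = 6.563 × 0.05516 L/cmH2O = 0.362 s.
Fraction remaining at end-expiration = e^(−Te/τ) = e^(−0.53/0.362) = 0.2313 → 23.13%.

23.1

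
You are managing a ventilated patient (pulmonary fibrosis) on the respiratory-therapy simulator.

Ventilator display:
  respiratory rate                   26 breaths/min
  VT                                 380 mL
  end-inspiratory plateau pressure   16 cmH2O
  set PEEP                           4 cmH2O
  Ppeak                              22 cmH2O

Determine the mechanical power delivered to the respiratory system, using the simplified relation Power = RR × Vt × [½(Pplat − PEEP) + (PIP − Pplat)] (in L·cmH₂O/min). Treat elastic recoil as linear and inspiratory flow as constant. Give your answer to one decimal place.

118.6

Per-breath work = Vt × [½(Pplat−PEEP) + (PIP−Pplat)] = 0.380 × [0.5×12.0 + 6.0] = 0.380 × 12.0 = 4.56 L·cmH2O.
Power = 26 × 4.56 = 118.56 L·cmH2O/min.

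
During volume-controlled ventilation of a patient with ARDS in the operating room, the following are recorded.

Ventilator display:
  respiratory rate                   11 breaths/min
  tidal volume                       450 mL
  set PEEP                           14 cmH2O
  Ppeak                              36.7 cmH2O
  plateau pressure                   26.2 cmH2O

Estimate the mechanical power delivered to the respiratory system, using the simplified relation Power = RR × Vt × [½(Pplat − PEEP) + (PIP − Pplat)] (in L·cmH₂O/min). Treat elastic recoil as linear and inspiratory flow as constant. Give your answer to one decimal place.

82.2

Per-breath work = Vt × [½(Pplat−PEEP) + (PIP−Pplat)] = 0.450 × [0.5×12.2 + 10.5] = 0.450 × 16.6 = 7.47 L·cmH2O.
Power = 11 × 7.47 = 82.17 L·cmH2O/min.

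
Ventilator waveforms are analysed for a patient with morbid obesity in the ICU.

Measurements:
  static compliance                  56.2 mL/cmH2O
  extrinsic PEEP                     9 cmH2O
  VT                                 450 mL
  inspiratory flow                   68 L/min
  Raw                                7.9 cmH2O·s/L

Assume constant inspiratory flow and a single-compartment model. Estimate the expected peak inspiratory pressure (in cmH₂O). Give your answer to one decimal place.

26.0

Flow: 68 L/min ÷ 60 = 1.1333 L/s.
Equation of motion (constant flow): PIP = Vt/C + R·V̇ + PEEP.
PIP = 450/56.2 + 7.9×1.1333 + 9 = 8.007 + 8.953 + 9 = 25.96 cmH2O.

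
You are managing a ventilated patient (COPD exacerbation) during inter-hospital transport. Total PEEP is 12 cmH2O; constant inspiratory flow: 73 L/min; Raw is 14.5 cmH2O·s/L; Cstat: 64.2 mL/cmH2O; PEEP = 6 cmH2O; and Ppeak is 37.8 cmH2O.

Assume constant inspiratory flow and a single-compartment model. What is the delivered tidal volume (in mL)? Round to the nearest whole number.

524

Flow: 73 L/min ÷ 60 = 1.2167 L/s.
Total PEEP = 12 cmH2O (set 6 + intrinsic 6); this is the baseline alveolar pressure.
Equation of motion (constant flow): PIP = Vt/C + R·V̇ + PEEP.
Vt/C = PIP − R·V̇ − PEEP = 37.8 − 17.642 − 12 = 8.158 cmH2O.
Vt = C × 8.158 = 64.2 × 8.158 = 523.74 mL.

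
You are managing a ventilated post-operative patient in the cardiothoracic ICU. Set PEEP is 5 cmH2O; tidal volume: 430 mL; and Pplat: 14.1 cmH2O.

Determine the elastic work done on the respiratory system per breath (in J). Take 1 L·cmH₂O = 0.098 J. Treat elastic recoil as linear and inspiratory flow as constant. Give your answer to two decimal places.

Elastic work ≈ ½ × (Pplat − PEEP) × Vt = 0.5 × (14.1 − 5) × 0.430 L = 0.5 × 9.1 × 0.430 = 1.957 L·cmH2O.
× 0.098 J/(L·cmH2O) → 0.1918 J.

0.19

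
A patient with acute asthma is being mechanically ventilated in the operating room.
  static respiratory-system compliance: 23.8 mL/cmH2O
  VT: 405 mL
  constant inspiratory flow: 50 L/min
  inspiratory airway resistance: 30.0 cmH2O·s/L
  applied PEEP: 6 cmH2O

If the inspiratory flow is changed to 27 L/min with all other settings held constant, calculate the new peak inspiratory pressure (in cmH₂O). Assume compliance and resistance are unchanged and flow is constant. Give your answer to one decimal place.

Flow: 50 L/min ÷ 60 = 0.8333 L/s.
New flow: 27 L/min ÷ 60 = 0.45 L/s.
PIP = Vt/C + R·V̇ + PEEP (constant-flow equation of motion).
Only the resistive term changes: ΔPIP = R × ΔV̇ = 30.0 × (0.45 − 0.8333) = 30.0 × -0.3833 = -11.499 cmH2O.
Original PIP = 405/23.8 + 30.0×0.8333 + 6 = 48.016 cmH2O; new PIP = 48.016 + (-11.499) = 36.517 cmH2O.

36.5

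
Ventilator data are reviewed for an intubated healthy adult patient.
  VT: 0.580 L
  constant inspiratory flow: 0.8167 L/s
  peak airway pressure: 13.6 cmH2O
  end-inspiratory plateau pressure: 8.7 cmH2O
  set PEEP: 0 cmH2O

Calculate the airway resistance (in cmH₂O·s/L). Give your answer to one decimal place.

Raw = (PIP − Pplat) / flow = (13.6 − 8.7) / 0.8167 = 4.9 / 0.8167 = 6.0 cmH2O·s/L.

6.0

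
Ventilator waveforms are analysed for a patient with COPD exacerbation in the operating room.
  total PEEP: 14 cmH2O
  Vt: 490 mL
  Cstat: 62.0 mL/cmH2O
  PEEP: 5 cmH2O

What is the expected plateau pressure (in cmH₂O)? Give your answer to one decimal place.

21.9

End-expiratory occlusion gives total PEEP = 14 cmH2O (intrinsic PEEP = 14 − 5 = 9). Use total PEEP for the elastic gradient.
Pplat = PEEPtotal + Vt / Cstat = 14 + 490 / 62.0 = 14 + 7.903 = 21.903 cmH2O.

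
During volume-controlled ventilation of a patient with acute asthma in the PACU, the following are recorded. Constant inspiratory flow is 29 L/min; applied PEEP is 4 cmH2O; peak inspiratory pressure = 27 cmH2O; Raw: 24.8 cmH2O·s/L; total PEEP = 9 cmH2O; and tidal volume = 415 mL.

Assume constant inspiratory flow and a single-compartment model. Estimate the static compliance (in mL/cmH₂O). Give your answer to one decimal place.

69.0

Flow: 29 L/min ÷ 60 = 0.4833 L/s.
Total PEEP = 9 cmH2O (set 4 + intrinsic 5); this is the baseline alveolar pressure.
Equation of motion (constant flow): PIP = Vt/C + R·V̇ + PEEP.
Vt/C = PIP − R·V̇ − PEEP = 27 − 24.8×0.4833 − 9 = 27 − 11.986 − 9 = 6.014 cmH2O.
C = Vt / 6.014 = 415 / 6.014 = 69.006 mL/cmH2O.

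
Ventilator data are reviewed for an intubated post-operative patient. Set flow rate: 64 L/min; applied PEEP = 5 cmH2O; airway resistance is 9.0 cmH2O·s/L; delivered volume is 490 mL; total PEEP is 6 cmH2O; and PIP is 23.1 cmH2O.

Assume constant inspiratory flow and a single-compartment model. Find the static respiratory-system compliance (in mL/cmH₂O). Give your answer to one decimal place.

Flow: 64 L/min ÷ 60 = 1.0667 L/s.
Total PEEP = 6 cmH2O (set 5 + intrinsic 1); this is the baseline alveolar pressure.
Equation of motion (constant flow): PIP = Vt/C + R·V̇ + PEEP.
Vt/C = PIP − R·V̇ − PEEP = 23.1 − 9.0×1.0667 − 6 = 23.1 − 9.6 − 6 = 7.5 cmH2O.
C = Vt / 7.5 = 490 / 7.5 = 65.333 mL/cmH2O.

65.3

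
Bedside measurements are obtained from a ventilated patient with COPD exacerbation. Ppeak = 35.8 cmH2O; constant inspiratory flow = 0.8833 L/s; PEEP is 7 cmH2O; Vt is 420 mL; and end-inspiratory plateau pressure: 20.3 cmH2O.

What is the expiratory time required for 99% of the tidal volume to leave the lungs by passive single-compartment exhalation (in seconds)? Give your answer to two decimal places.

2.55

R = (PIP − Pplat)/V̇ = (35.8 − 20.3) / 0.8833 = 15.5/0.8833 = 17.548 cmH2O·s/L.
C = Vt/(Pplat − PEEP) = 420.0 / (20.3 − 7) = 420.0/13.3 = 31.579 mL/cmH2O.
τ = R × C = 17.548 × 0.03158 L/cmH2O = 0.5542 s.
t = −τ·ln(1 − 0.99) = −0.5542·ln(0.01) = 2.552 s.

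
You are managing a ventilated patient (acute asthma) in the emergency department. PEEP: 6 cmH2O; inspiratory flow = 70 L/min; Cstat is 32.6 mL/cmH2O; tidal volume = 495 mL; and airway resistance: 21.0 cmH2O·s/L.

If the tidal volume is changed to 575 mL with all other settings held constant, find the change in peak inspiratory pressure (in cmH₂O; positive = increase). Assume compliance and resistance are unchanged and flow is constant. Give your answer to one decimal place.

PIP = Vt/C + R·V̇ + PEEP (constant-flow equation of motion).
Only the elastic term changes: ΔPIP = ΔVt / C = (575 − 495) / 32.6 = 2.454 cmH2O.

2.5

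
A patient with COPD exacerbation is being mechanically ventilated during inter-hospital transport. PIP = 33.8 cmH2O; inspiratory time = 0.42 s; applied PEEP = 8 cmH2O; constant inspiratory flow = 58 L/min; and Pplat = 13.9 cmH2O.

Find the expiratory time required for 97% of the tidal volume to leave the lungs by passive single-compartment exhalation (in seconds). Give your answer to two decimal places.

4.97

Flow: 58 L/min ÷ 60 = 0.9667 L/s.
Vt = flow × Ti = 0.9667 L/s × 0.42 s × 1000 mL/L = 406.01 mL.
R = (PIP − Pplat)/V̇ = (33.8 − 13.9) / 0.9667 = 19.9/0.9667 = 20.585 cmH2O·s/L.
C = Vt/(Pplat − PEEP) = 406.01 / (13.9 − 8) = 406.01/5.9 = 68.815 mL/cmH2O.
τ = R × C = 20.585 × 0.06882 L/cmH2O = 1.417 s.
t = −τ·ln(1 − 0.97) = −1.417·ln(0.03) = 4.969 s.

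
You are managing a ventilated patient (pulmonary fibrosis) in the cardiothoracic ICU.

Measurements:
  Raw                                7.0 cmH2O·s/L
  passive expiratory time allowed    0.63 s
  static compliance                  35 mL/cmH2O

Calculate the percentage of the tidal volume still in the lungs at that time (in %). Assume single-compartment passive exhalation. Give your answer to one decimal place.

7.6

τ = R × C = 7.0 × 35 mL/cmH2O = 7.0 × 0.035 L/cmH2O = 0.245 s.
Passive exhalation: V(t)/V₀ = e^(−t/τ) = e^(−0.63/0.245) = 0.07643.
Fraction remaining = 0.07643 → 7.643%.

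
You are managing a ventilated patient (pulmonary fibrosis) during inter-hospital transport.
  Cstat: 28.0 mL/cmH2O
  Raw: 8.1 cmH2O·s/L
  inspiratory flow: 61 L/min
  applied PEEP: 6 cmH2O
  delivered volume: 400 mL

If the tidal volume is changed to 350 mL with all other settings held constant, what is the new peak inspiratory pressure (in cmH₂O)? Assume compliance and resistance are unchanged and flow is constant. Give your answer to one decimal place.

26.7

Flow: 61 L/min ÷ 60 = 1.0167 L/s.
PIP = Vt/C + R·V̇ + PEEP (constant-flow equation of motion).
Only the elastic term changes: ΔPIP = ΔVt / C = (350 − 400) / 28.0 = -1.786 cmH2O.
Original PIP = 400/28.0 + 8.1×1.0167 + 6 = 28.521 cmH2O; new PIP = 28.521 + (-1.786) = 26.735 cmH2O.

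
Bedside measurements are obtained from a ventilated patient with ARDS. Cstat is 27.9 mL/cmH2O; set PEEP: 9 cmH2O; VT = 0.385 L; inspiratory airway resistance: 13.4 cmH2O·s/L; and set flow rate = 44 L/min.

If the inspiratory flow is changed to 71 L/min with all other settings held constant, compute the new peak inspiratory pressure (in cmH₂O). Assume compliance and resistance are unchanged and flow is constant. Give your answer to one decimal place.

Flow: 44 L/min ÷ 60 = 0.7333 L/s.
New flow: 71 L/min ÷ 60 = 1.1833 L/s.
PIP = Vt/C + R·V̇ + PEEP (constant-flow equation of motion).
Only the resistive term changes: ΔPIP = R × ΔV̇ = 13.4 × (1.1833 − 0.7333) = 13.4 × 0.45 = 6.03 cmH2O.
Original PIP = 385/27.9 + 13.4×0.7333 + 9 = 32.626 cmH2O; new PIP = 32.626 + (6.03) = 38.656 cmH2O.

38.7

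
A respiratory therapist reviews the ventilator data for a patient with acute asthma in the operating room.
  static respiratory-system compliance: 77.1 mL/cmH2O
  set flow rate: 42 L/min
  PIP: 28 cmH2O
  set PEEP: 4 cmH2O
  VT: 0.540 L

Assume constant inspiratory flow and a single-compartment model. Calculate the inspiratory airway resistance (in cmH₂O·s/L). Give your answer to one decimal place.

24.3

Flow: 42 L/min ÷ 60 = 0.7 L/s.
Equation of motion (constant flow): PIP = Vt/C + R·V̇ + PEEP.
R·V̇ = PIP − Vt/C − PEEP = 28 − 540/77.1 − 4 = 28 − 7.004 − 4 = 16.996 cmH2O.
R = 16.996 / 0.7 = 24.28 cmH2O·s/L.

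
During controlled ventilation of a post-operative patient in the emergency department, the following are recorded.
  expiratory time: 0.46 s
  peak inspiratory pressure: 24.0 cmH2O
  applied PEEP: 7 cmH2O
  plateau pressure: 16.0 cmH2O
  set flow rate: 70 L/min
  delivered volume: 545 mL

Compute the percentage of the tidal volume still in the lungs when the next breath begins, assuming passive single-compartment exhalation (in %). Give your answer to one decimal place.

Flow: 70 L/min ÷ 60 = 1.1667 L/s.
R = (PIP − Pplat)/V̇ = (24.0 − 16.0) / 1.1667 = 8.0/1.1667 = 6.857 cmH2O·s/L.
C = Vt/(Pplat − PEEP) = 545.0 / (16.0 − 7) = 545.0/9.0 = 60.556 mL/cmH2O.
τ = R × C = 6.857 × 0.06056 L/cmH2O = 0.4153 s.
Fraction remaining at end-expiration = e^(−Te/τ) = e^(−0.46/0.4153) = 0.3303 → 33.03%.

33.0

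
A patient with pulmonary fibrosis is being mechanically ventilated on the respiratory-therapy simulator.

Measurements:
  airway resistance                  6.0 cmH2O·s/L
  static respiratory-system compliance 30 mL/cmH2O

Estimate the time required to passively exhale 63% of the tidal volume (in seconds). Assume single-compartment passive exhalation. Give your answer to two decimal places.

τ = R × C = 6.0 × 30 mL/cmH2O = 6.0 × 0.030 L/cmH2O = 0.18 s.
Exhaled fraction f = 1 − e^(−t/τ) → t = −τ·ln(1 − f) = −0.18·ln(0.37) = 0.179 s.

0.18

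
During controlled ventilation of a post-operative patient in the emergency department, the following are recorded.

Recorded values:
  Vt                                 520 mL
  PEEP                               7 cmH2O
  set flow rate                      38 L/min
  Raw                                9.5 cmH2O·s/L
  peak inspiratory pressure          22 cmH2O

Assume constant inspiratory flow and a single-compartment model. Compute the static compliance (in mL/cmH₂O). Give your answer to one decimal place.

57.9

Flow: 38 L/min ÷ 60 = 0.6333 L/s.
Equation of motion (constant flow): PIP = Vt/C + R·V̇ + PEEP.
Vt/C = PIP − R·V̇ − PEEP = 22 − 9.5×0.6333 − 7 = 22 − 6.016 − 7 = 8.984 cmH2O.
C = Vt / 8.984 = 520 / 8.984 = 57.881 mL/cmH2O.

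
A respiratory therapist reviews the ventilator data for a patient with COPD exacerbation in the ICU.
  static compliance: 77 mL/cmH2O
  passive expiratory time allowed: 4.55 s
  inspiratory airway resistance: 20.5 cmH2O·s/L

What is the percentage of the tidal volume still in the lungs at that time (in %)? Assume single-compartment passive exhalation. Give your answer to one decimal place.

5.6

τ = R × C = 20.5 × 77 mL/cmH2O = 20.5 × 0.077 L/cmH2O = 1.579 s.
Passive exhalation: V(t)/V₀ = e^(−t/τ) = e^(−4.55/1.579) = 0.05605.
Fraction remaining = 0.05605 → 5.605%.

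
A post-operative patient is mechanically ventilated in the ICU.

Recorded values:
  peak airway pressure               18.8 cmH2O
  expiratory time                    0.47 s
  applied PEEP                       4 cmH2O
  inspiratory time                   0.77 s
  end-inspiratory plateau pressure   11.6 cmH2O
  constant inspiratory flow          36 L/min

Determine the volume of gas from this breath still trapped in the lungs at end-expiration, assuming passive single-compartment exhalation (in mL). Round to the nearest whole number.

243

Flow: 36 L/min ÷ 60 = 0.6 L/s.
Vt = flow × Ti = 0.6 L/s × 0.77 s × 1000 mL/L = 462.0 mL.
R = (PIP − Pplat)/V̇ = (18.8 − 11.6) / 0.6 = 7.2/0.6 = 12.0 cmH2O·s/L.
C = Vt/(Pplat − PEEP) = 462.0 / (11.6 − 4) = 462.0/7.6 = 60.789 mL/cmH2O.
τ = R × C = 12.0 × 0.06079 L/cmH2O = 0.7295 s.
Fraction remaining = e^(−Te/τ) = e^(−0.47/0.7295) = 0.525.
Trapped volume = 462.0 × 0.525 = 242.55 mL.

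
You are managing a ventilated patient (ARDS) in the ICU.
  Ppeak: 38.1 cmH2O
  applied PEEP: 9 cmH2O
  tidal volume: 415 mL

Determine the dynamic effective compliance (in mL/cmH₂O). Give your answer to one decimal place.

Dynamic compliance = Vt / (PIP − PEEP) = 415 / (38.1 − 9) = 415 / 29.1 = 14.261 mL/cmH2O.

14.3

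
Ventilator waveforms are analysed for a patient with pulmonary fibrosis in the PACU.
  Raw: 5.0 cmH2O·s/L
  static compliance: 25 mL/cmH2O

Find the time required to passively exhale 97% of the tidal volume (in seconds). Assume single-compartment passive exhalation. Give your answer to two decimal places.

0.44

τ = R × C = 5.0 × 25 mL/cmH2O = 5.0 × 0.025 L/cmH2O = 0.125 s.
Exhaled fraction f = 1 − e^(−t/τ) → t = −τ·ln(1 − f) = −0.125·ln(0.03) = 0.4383 s.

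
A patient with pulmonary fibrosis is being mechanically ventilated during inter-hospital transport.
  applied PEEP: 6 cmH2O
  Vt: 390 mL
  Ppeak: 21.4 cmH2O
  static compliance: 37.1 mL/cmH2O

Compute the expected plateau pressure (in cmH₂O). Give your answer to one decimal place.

Pplat = PEEP + Vt / Cstat = 6 + 390 / 37.1 = 6 + 10.512 = 16.512 cmH2O.

16.5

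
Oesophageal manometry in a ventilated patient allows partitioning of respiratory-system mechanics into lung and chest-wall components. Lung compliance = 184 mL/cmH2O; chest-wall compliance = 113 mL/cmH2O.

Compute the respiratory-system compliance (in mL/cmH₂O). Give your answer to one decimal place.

Lung and chest wall are elastances in series: 1/Crs = 1/CL + 1/Ccw.
1/Crs = 1/184 + 1/113 = 0.01428.
Crs = 70.028 mL/cmH2O.

70.0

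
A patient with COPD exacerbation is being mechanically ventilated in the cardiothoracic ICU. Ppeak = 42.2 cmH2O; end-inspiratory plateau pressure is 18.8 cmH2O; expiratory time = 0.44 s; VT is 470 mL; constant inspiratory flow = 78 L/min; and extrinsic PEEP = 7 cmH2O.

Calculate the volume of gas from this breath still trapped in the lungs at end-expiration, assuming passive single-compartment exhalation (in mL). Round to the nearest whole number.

254

Flow: 78 L/min ÷ 60 = 1.3 L/s.
R = (PIP − Pplat)/V̇ = (42.2 − 18.8) / 1.3 = 23.4/1.3 = 18.0 cmH2O·s/L.
C = Vt/(Pplat − PEEP) = 470.0 / (18.8 − 7) = 470.0/11.8 = 39.831 mL/cmH2O.
τ = R × C = 18.0 × 0.03983 L/cmH2O = 0.7169 s.
Fraction remaining = e^(−Te/τ) = e^(−0.44/0.7169) = 0.5413.
Trapped volume = 470.0 × 0.5413 = 254.41 mL.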